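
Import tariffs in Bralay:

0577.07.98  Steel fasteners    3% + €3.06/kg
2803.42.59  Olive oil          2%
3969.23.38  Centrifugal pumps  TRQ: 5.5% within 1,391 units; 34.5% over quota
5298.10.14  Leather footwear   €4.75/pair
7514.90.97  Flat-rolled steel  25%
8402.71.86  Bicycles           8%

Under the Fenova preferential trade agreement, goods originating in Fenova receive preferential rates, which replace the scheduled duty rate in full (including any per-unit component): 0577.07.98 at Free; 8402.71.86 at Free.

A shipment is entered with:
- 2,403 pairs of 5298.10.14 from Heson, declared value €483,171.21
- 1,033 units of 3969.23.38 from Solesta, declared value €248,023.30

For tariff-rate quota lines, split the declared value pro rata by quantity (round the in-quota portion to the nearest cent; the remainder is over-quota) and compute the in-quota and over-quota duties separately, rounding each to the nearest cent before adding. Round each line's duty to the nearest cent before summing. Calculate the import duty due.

€25,055.53

Line 1 (5298.10.14, Heson, 2,403 pairs, €483,171.21):
Base rate for 5298.10.14 is €4.75/pair.
Duty = 2,403 × €4.75 = €11,414.25.
Line 2 (3969.23.38, Solesta, 1,033 units, €248,023.30):
Code 3969.23.38 is under a tariff-rate quota (threshold 1,391 units). Quantity 1,033 units is within the quota, so the in-quota rate 5.5% applies to the full value.
Duty = €248,023.30 × 5.5% = €13,641.28.
Total = €11,414.25 + €13,641.28 = €25,055.53.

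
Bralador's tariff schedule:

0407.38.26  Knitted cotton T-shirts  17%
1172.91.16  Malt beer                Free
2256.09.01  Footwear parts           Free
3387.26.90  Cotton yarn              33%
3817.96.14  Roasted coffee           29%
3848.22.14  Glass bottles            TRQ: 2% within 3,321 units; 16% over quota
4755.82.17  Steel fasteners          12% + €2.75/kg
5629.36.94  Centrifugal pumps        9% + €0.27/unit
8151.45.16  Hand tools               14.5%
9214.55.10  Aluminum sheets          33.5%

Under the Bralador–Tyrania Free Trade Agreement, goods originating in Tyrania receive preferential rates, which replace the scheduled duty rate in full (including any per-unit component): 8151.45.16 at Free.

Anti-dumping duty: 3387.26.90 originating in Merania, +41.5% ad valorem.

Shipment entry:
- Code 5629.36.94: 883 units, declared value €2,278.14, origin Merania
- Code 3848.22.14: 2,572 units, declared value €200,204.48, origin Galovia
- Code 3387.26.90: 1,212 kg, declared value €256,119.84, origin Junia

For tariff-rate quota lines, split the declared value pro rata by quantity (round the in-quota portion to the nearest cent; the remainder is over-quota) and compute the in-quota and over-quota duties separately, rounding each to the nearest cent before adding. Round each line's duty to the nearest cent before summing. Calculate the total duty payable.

Line 1 (5629.36.94, Merania, 883 units, €2,278.14):
Base rate for 5629.36.94 is 9% + €0.27/unit.
Duty = €2,278.14 × 9% + 883 × €0.27 = €443.44.
Line 2 (3848.22.14, Galovia, 2,572 units, €200,204.48):
Code 3848.22.14 is under a tariff-rate quota (threshold 3,321 units). Quantity 2,572 units is within the quota, so the in-quota rate 2% applies to the full value.
Duty = €200,204.48 × 2% = €4,004.09.
Line 3 (3387.26.90, Junia, 1,212 kg, €256,119.84):
Base rate for 3387.26.90 is 33%.
The additional-duty order on 3387.26.90 targets Merania, not Junia; it does not apply.
Duty = €256,119.84 × 33% = €84,519.55.
Total = €443.44 + €4,004.09 + €84,519.55 = €88,967.08.

€88,967.08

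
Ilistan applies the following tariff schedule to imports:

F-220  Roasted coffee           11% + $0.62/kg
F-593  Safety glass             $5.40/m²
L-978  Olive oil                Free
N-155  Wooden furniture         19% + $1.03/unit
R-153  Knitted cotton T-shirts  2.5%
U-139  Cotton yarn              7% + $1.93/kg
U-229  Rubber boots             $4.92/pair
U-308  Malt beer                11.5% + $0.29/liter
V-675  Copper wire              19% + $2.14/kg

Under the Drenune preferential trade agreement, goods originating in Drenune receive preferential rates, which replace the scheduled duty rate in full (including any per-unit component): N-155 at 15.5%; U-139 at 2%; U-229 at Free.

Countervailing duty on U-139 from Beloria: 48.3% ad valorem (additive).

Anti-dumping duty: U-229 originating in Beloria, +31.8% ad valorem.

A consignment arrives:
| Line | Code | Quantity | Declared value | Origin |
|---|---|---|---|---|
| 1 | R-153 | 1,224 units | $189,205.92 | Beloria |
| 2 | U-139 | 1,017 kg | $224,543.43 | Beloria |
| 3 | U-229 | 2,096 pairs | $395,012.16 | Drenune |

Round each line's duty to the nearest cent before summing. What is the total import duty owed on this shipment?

Line 1 (R-153, Beloria, 1,224 units, $189,205.92):
Base rate for R-153 is 2.5%.
Duty = $189,205.92 × 2.5% = $4,730.15.
Line 2 (U-139, Beloria, 1,017 kg, $224,543.43):
Base rate for U-139 is 7% + $1.93/kg.
U-139 has an FTA preferential rate, but origin Beloria is not Drenune; base rate stands.
Additional duty on U-139 from Beloria: +48.3%. Applied ad valorem rate: 7% + 48.3% = 55.3%.
Duty = $224,543.43 × 55.3% + 1,017 × $1.93 = $126,135.33.
Line 3 (U-229, Drenune, 2,096 pairs, $395,012.16):
Base rate for U-229 is $4.92/pair.
Origin Drenune qualifies under the Ilistan–Drenune agreement and U-229 is covered: preferential rate Free applies instead.
The additional-duty order on U-229 targets Beloria, not Drenune; it does not apply.
Duty = $395,012.16 × 0% = $0.00.
Total = $4,730.15 + $126,135.33 + $0.00 = $130,865.48.

$130,865.48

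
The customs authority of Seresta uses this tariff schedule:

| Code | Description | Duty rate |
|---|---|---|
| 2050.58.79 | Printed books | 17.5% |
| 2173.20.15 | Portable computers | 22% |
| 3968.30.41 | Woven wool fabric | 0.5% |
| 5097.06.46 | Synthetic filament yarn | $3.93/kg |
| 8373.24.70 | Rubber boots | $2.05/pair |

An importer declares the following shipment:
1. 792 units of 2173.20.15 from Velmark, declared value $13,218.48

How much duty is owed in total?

Line 1 (2173.20.15, Velmark, 792 units, $13,218.48):
Base rate for 2173.20.15 is 22%.
Duty = $13,218.48 × 22% = $2,908.07.

$2,908.07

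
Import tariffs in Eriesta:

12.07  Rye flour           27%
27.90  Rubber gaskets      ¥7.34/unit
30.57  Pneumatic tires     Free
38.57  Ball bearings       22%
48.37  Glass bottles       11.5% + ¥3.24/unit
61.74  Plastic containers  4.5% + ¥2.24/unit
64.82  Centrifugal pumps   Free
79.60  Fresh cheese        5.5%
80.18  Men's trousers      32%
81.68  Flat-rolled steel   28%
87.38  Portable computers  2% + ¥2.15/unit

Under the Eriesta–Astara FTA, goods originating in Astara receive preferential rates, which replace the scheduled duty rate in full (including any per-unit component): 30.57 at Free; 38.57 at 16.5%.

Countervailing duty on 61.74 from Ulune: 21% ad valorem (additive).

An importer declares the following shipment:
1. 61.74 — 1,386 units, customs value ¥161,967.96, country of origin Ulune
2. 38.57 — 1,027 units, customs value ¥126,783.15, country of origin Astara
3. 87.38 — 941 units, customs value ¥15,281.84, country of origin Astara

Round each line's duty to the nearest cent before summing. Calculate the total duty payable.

¥67,654.48

Line 1 (61.74, Ulune, 1,386 units, ¥161,967.96):
Base rate for 61.74 is 4.5% + ¥2.24/unit.
Additional duty on 61.74 from Ulune: +21%. Applied ad valorem rate: 4.5% + 21% = 25.5%.
Duty = ¥161,967.96 × 25.5% + 1,386 × ¥2.24 = ¥44,406.47.
Line 2 (38.57, Astara, 1,027 units, ¥126,783.15):
Base rate for 38.57 is 22%.
Origin Astara qualifies under the Eriesta–Astara agreement and 38.57 is covered: preferential rate 16.5% applies instead.
Duty = ¥126,783.15 × 16.5% = ¥20,919.22.
Line 3 (87.38, Astara, 941 units, ¥15,281.84):
Base rate for 87.38 is 2% + ¥2.15/unit.
Origin Astara is the FTA partner but 87.38 is not on the preference list; base rate stands.
Duty = ¥15,281.84 × 2% + 941 × ¥2.15 = ¥2,328.79.
Total = ¥44,406.47 + ¥20,919.22 + ¥2,328.79 = ¥67,654.48.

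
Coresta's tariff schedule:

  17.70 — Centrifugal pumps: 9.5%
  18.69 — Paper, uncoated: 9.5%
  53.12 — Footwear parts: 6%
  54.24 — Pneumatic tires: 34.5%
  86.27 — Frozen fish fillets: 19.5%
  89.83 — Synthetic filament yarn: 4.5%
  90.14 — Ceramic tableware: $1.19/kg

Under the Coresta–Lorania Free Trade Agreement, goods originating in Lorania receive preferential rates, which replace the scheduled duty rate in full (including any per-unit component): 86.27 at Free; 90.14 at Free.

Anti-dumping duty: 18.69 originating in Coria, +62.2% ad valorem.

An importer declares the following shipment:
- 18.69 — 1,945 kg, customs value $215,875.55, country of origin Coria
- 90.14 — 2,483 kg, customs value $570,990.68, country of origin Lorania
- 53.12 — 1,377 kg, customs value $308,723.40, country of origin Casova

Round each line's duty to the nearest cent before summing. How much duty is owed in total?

Line 1 (18.69, Coria, 1,945 kg, $215,875.55):
Base rate for 18.69 is 9.5%.
Additional duty on 18.69 from Coria: +62.2%. Applied ad valorem rate: 9.5% + 62.2% = 71.7%.
Duty = $215,875.55 × 71.7% = $154,782.77.
Line 2 (90.14, Lorania, 2,483 kg, $570,990.68):
Base rate for 90.14 is $1.19/kg.
Origin Lorania qualifies under the Coresta–Lorania agreement and 90.14 is covered: preferential rate Free applies instead.
Duty = $570,990.68 × 0% = $0.00.
Line 3 (53.12, Casova, 1,377 kg, $308,723.40):
Base rate for 53.12 is 6%.
Duty = $308,723.40 × 6% = $18,523.40.
Total = $154,782.77 + $0.00 + $18,523.40 = $173,306.17.

$173,306.17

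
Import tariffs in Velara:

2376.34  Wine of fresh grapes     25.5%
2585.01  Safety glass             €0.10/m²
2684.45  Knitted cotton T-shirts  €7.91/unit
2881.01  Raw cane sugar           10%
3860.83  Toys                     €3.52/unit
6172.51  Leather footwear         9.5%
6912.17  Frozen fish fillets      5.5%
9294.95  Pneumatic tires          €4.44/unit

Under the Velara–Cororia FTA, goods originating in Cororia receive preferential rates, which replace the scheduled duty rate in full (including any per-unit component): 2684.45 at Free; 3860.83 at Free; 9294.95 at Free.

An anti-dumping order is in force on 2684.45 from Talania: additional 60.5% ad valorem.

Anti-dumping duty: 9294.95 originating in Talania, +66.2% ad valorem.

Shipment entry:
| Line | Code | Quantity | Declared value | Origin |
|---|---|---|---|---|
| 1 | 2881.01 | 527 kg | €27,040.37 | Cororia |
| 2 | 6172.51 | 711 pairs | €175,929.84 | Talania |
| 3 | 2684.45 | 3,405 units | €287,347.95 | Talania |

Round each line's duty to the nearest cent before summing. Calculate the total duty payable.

€220,196.43

Line 1 (2881.01, Cororia, 527 kg, €27,040.37):
Base rate for 2881.01 is 10%.
Origin Cororia is the FTA partner but 2881.01 is not on the preference list; base rate stands.
Duty = €27,040.37 × 10% = €2,704.04.
Line 2 (6172.51, Talania, 711 pairs, €175,929.84):
Base rate for 6172.51 is 9.5%.
Duty = €175,929.84 × 9.5% = €16,713.33.
Line 3 (2684.45, Talania, 3,405 units, €287,347.95):
Base rate for 2684.45 is €7.91/unit.
2684.45 has an FTA preferential rate, but origin Talania is not Cororia; base rate stands.
Additional duty on 2684.45 from Talania: +60.5% ad valorem. Applied ad valorem rate = 60.5%.
Duty = €287,347.95 × 60.5% + 3,405 × €7.91 = €200,779.06.
Total = €2,704.04 + €16,713.33 + €200,779.06 = €220,196.43.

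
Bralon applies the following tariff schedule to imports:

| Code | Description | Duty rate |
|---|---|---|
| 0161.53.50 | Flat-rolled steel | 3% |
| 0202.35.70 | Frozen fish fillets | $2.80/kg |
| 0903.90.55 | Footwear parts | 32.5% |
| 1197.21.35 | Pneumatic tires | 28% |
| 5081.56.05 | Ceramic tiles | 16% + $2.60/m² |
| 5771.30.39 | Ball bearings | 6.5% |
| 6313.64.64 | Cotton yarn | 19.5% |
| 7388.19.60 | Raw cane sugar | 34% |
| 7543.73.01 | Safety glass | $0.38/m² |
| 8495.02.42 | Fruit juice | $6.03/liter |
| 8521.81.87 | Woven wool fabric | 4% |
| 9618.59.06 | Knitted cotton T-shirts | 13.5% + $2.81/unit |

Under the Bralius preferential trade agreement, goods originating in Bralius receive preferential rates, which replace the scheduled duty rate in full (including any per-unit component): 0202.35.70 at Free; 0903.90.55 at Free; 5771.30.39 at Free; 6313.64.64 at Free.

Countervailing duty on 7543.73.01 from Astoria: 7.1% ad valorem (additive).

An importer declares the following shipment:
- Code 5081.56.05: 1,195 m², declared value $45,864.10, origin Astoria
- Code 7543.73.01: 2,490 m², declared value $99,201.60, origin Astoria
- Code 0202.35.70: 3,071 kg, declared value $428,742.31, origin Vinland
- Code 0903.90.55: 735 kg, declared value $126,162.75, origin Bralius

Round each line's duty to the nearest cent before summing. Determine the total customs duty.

Line 1 (5081.56.05, Astoria, 1,195 m², $45,864.10):
Base rate for 5081.56.05 is 16% + $2.60/m².
Duty = $45,864.10 × 16% + 1,195 × $2.60 = $10,445.26.
Line 2 (7543.73.01, Astoria, 2,490 m², $99,201.60):
Base rate for 7543.73.01 is $0.38/m².
Additional duty on 7543.73.01 from Astoria: +7.1% ad valorem. Applied ad valorem rate = 7.1%.
Duty = $99,201.60 × 7.1% + 2,490 × $0.38 = $7,989.51.
Line 3 (0202.35.70, Vinland, 3,071 kg, $428,742.31):
Base rate for 0202.35.70 is $2.80/kg.
0202.35.70 has an FTA preferential rate, but origin Vinland is not Bralius; base rate stands.
Duty = 3,071 × $2.80 = $8,598.80.
Line 4 (0903.90.55, Bralius, 735 kg, $126,162.75):
Base rate for 0903.90.55 is 32.5%.
Origin Bralius qualifies under the Bralon–Bralius agreement and 0903.90.55 is covered: preferential rate Free applies instead.
Duty = $126,162.75 × 0% = $0.00.
Total = $10,445.26 + $7,989.51 + $8,598.80 + $0.00 = $27,033.57.

$27,033.57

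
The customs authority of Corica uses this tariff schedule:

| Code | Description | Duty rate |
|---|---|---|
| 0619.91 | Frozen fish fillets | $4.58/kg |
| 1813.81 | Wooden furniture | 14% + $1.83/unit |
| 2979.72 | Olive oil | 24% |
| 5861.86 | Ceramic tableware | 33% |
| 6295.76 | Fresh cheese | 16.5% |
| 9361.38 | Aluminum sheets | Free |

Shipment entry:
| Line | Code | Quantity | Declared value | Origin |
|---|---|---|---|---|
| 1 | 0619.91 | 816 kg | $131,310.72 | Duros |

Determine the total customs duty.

Line 1 (0619.91, Duros, 816 kg, $131,310.72):
Base rate for 0619.91 is $4.58/kg.
Duty = 816 × $4.58 = $3,737.28.

$3,737.28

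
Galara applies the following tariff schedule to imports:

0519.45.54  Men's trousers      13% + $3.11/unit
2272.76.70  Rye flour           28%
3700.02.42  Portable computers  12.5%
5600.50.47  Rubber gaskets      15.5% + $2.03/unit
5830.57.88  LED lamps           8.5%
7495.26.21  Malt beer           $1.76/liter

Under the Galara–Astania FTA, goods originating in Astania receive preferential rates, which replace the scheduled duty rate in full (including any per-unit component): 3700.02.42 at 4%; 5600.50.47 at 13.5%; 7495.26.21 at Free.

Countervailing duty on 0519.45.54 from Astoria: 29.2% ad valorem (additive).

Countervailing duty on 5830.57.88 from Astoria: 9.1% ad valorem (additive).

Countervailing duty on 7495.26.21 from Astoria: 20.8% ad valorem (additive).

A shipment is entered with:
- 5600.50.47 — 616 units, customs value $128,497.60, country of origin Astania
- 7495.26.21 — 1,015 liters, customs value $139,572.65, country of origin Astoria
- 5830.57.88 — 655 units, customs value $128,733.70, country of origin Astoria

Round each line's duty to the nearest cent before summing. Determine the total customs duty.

$70,821.82

Line 1 (5600.50.47, Astania, 616 units, $128,497.60):
Base rate for 5600.50.47 is 15.5% + $2.03/unit.
Origin Astania qualifies under the Galara–Astania agreement and 5600.50.47 is covered: preferential rate 13.5% applies instead.
Duty = $128,497.60 × 13.5% = $17,347.18.
Line 2 (7495.26.21, Astoria, 1,015 liters, $139,572.65):
Base rate for 7495.26.21 is $1.76/liter.
7495.26.21 has an FTA preferential rate, but origin Astoria is not Astania; base rate stands.
Additional duty on 7495.26.21 from Astoria: +20.8% ad valorem. Applied ad valorem rate = 20.8%.
Duty = $139,572.65 × 20.8% + 1,015 × $1.76 = $30,817.51.
Line 3 (5830.57.88, Astoria, 655 units, $128,733.70):
Base rate for 5830.57.88 is 8.5%.
Additional duty on 5830.57.88 from Astoria: +9.1%. Applied ad valorem rate: 8.5% + 9.1% = 17.6%.
Duty = $128,733.70 × 17.6% = $22,657.13.
Total = $17,347.18 + $30,817.51 + $22,657.13 = $70,821.82.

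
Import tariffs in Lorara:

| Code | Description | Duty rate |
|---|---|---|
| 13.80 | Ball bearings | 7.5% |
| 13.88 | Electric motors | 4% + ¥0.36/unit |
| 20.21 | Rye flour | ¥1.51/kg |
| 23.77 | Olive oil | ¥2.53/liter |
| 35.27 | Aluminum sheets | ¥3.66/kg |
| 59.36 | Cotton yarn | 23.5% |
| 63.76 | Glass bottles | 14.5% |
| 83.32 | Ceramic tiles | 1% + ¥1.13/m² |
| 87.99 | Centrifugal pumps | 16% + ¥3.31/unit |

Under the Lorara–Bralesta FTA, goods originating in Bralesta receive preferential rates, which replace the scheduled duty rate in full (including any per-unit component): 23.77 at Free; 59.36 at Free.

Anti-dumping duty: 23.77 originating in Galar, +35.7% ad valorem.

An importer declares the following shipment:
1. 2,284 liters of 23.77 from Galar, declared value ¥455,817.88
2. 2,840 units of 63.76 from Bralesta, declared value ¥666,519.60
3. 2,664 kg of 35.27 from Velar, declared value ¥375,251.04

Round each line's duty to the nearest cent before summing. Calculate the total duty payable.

Line 1 (23.77, Galar, 2,284 liters, ¥455,817.88):
Base rate for 23.77 is ¥2.53/liter.
23.77 has an FTA preferential rate, but origin Galar is not Bralesta; base rate stands.
Additional duty on 23.77 from Galar: +35.7% ad valorem. Applied ad valorem rate = 35.7%.
Duty = ¥455,817.88 × 35.7% + 2,284 × ¥2.53 = ¥168,505.50.
Line 2 (63.76, Bralesta, 2,840 units, ¥666,519.60):
Base rate for 63.76 is 14.5%.
Origin Bralesta is the FTA partner but 63.76 is not on the preference list; base rate stands.
Duty = ¥666,519.60 × 14.5% = ¥96,645.34.
Line 3 (35.27, Velar, 2,664 kg, ¥375,251.04):
Base rate for 35.27 is ¥3.66/kg.
Duty = 2,664 × ¥3.66 = ¥9,750.24.
Total = ¥168,505.50 + ¥96,645.34 + ¥9,750.24 = ¥274,901.08.

¥274,901.08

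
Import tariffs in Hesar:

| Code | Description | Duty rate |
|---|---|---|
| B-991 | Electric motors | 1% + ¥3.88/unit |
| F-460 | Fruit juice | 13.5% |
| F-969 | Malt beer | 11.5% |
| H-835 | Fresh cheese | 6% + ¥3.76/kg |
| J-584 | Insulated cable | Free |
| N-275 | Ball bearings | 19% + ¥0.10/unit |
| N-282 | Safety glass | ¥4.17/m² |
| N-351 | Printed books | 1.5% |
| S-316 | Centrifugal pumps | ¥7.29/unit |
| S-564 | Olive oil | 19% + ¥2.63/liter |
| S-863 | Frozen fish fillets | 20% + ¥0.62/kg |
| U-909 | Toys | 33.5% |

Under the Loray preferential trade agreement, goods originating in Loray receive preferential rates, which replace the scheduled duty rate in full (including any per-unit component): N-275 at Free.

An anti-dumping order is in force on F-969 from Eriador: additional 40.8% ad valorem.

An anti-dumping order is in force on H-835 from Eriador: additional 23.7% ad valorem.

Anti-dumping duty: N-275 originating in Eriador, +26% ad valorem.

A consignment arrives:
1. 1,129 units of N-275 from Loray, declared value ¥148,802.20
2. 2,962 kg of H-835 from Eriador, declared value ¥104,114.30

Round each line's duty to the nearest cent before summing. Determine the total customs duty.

¥42,059.07

Line 1 (N-275, Loray, 1,129 units, ¥148,802.20):
Base rate for N-275 is 19% + ¥0.10/unit.
Origin Loray qualifies under the Hesar–Loray agreement and N-275 is covered: preferential rate Free applies instead.
The additional-duty order on N-275 targets Eriador, not Loray; it does not apply.
Duty = ¥148,802.20 × 0% = ¥0.00.
Line 2 (H-835, Eriador, 2,962 kg, ¥104,114.30):
Base rate for H-835 is 6% + ¥3.76/kg.
Additional duty on H-835 from Eriador: +23.7%. Applied ad valorem rate: 6% + 23.7% = 29.7%.
Duty = ¥104,114.30 × 29.7% + 2,962 × ¥3.76 = ¥42,059.07.
Total = ¥0.00 + ¥42,059.07 = ¥42,059.07.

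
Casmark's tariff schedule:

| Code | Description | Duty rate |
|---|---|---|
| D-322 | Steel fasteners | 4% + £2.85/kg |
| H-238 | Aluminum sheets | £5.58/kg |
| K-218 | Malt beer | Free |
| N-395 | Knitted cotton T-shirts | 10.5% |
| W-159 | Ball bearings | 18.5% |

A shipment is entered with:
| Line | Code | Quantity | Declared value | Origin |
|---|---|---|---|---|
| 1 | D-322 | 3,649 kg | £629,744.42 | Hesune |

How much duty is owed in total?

£35,589.43

Line 1 (D-322, Hesune, 3,649 kg, £629,744.42):
Base rate for D-322 is 4% + £2.85/kg.
Duty = £629,744.42 × 4% + 3,649 × £2.85 = £35,589.43.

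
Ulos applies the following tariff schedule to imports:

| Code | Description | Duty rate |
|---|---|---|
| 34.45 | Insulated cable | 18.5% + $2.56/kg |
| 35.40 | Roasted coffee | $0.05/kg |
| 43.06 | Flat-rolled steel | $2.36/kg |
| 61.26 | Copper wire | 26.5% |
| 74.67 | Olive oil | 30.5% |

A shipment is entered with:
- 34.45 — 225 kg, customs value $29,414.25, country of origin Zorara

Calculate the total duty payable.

$6,017.64

Line 1 (34.45, Zorara, 225 kg, $29,414.25):
Base rate for 34.45 is 18.5% + $2.56/kg.
Duty = $29,414.25 × 18.5% + 225 × $2.56 = $6,017.64.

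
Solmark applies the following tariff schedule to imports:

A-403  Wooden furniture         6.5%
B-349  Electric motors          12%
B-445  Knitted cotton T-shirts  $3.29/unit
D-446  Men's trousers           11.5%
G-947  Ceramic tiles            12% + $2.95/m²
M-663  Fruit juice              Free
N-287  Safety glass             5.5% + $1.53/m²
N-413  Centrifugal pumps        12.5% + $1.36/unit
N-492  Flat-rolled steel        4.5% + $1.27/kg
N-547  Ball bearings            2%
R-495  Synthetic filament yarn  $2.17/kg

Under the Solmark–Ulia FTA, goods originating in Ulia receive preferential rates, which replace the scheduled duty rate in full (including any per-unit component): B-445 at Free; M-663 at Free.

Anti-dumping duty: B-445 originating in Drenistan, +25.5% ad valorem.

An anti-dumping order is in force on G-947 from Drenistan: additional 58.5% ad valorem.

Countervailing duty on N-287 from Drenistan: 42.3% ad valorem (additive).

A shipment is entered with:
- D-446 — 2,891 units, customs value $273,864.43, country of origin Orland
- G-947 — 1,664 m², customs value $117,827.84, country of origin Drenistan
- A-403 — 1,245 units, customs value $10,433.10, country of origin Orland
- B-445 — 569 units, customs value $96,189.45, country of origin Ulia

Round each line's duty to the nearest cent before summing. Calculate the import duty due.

Line 1 (D-446, Orland, 2,891 units, $273,864.43):
Base rate for D-446 is 11.5%.
Duty = $273,864.43 × 11.5% = $31,494.41.
Line 2 (G-947, Drenistan, 1,664 m², $117,827.84):
Base rate for G-947 is 12% + $2.95/m².
Additional duty on G-947 from Drenistan: +58.5%. Applied ad valorem rate: 12% + 58.5% = 70.5%.
Duty = $117,827.84 × 70.5% + 1,664 × $2.95 = $87,977.43.
Line 3 (A-403, Orland, 1,245 units, $10,433.10):
Base rate for A-403 is 6.5%.
Duty = $10,433.10 × 6.5% = $678.15.
Line 4 (B-445, Ulia, 569 units, $96,189.45):
Base rate for B-445 is $3.29/unit.
Origin Ulia qualifies under the Solmark–Ulia agreement and B-445 is covered: preferential rate Free applies instead.
The additional-duty order on B-445 targets Drenistan, not Ulia; it does not apply.
Duty = $96,189.45 × 0% = $0.00.
Total = $31,494.41 + $87,977.43 + $678.15 + $0.00 = $120,149.99.

$120,149.99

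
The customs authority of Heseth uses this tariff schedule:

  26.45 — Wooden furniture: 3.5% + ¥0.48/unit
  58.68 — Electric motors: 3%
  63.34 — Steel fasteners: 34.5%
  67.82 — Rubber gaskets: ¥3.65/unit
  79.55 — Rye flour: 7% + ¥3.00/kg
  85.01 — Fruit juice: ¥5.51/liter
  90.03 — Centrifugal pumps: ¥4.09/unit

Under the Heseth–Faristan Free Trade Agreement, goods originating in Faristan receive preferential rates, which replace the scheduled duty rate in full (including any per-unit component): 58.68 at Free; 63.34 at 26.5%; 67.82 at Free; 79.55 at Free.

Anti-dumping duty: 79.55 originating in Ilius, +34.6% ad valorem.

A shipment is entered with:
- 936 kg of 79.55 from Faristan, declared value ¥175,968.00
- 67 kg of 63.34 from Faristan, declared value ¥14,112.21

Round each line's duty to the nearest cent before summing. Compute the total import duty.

Line 1 (79.55, Faristan, 936 kg, ¥175,968.00):
Base rate for 79.55 is 7% + ¥3.00/kg.
Origin Faristan qualifies under the Heseth–Faristan agreement and 79.55 is covered: preferential rate Free applies instead.
The additional-duty order on 79.55 targets Ilius, not Faristan; it does not apply.
Duty = ¥175,968.00 × 0% = ¥0.00.
Line 2 (63.34, Faristan, 67 kg, ¥14,112.21):
Base rate for 63.34 is 34.5%.
Origin Faristan qualifies under the Heseth–Faristan agreement and 63.34 is covered: preferential rate 26.5% applies instead.
Duty = ¥14,112.21 × 26.5% = ¥3,739.74.
Total = ¥0.00 + ¥3,739.74 = ¥3,739.74.

¥3,739.74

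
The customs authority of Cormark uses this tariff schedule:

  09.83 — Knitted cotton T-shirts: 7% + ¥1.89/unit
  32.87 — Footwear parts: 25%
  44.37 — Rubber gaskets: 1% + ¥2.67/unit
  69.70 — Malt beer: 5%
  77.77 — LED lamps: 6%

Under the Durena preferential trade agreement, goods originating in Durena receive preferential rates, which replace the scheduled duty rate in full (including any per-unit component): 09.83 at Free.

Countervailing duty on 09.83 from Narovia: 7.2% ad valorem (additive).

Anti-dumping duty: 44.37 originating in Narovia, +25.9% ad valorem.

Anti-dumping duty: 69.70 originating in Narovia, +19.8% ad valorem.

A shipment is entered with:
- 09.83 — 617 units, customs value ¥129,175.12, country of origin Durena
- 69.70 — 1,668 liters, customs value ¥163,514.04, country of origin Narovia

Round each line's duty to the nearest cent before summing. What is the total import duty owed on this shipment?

Line 1 (09.83, Durena, 617 units, ¥129,175.12):
Base rate for 09.83 is 7% + ¥1.89/unit.
Origin Durena qualifies under the Cormark–Durena agreement and 09.83 is covered: preferential rate Free applies instead.
The additional-duty order on 09.83 targets Narovia, not Durena; it does not apply.
Duty = ¥129,175.12 × 0% = ¥0.00.
Line 2 (69.70, Narovia, 1,668 liters, ¥163,514.04):
Base rate for 69.70 is 5%.
Additional duty on 69.70 from Narovia: +19.8%. Applied ad valorem rate: 5% + 19.8% = 24.8%.
Duty = ¥163,514.04 × 24.8% = ¥40,551.48.
Total = ¥0.00 + ¥40,551.48 = ¥40,551.48.

¥40,551.48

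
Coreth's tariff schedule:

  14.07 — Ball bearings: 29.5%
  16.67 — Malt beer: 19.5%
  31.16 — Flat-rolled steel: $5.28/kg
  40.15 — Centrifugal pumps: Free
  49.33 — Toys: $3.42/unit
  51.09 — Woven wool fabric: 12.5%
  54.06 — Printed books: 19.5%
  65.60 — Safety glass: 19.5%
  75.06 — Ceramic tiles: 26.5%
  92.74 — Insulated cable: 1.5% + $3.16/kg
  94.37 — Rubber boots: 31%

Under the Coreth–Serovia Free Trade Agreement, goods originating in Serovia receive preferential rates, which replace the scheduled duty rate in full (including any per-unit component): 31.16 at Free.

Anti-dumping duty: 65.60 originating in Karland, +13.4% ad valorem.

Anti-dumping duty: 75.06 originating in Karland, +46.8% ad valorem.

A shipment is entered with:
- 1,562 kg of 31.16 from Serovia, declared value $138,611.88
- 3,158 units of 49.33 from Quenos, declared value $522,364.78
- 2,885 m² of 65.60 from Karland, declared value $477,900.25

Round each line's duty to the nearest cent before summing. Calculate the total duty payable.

$168,029.54

Line 1 (31.16, Serovia, 1,562 kg, $138,611.88):
Base rate for 31.16 is $5.28/kg.
Origin Serovia qualifies under the Coreth–Serovia agreement and 31.16 is covered: preferential rate Free applies instead.
Duty = $138,611.88 × 0% = $0.00.
Line 2 (49.33, Quenos, 3,158 units, $522,364.78):
Base rate for 49.33 is $3.42/unit.
Duty = 3,158 × $3.42 = $10,800.36.
Line 3 (65.60, Karland, 2,885 m², $477,900.25):
Base rate for 65.60 is 19.5%.
Additional duty on 65.60 from Karland: +13.4%. Applied ad valorem rate: 19.5% + 13.4% = 32.9%.
Duty = $477,900.25 × 32.9% = $157,229.18.
Total = $0.00 + $10,800.36 + $157,229.18 = $168,029.54.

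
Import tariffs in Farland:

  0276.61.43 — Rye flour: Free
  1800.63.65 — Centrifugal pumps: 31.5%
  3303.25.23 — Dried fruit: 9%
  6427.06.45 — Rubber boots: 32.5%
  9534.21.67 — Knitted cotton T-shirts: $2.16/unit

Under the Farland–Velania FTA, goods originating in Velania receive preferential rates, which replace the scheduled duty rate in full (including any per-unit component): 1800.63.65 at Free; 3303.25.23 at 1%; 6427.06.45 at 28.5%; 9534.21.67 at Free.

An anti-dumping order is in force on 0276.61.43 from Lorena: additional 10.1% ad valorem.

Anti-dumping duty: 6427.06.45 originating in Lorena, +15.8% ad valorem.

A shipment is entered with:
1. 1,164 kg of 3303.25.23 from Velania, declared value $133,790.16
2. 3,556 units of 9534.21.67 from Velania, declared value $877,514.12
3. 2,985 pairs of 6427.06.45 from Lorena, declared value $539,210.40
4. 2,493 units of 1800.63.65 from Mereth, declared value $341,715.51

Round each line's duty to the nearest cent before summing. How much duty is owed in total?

Line 1 (3303.25.23, Velania, 1,164 kg, $133,790.16):
Base rate for 3303.25.23 is 9%.
Origin Velania qualifies under the Farland–Velania agreement and 3303.25.23 is covered: preferential rate 1% applies instead.
Duty = $133,790.16 × 1% = $1,337.90.
Line 2 (9534.21.67, Velania, 3,556 units, $877,514.12):
Base rate for 9534.21.67 is $2.16/unit.
Origin Velania qualifies under the Farland–Velania agreement and 9534.21.67 is covered: preferential rate Free applies instead.
Duty = $877,514.12 × 0% = $0.00.
Line 3 (6427.06.45, Lorena, 2,985 pairs, $539,210.40):
Base rate for 6427.06.45 is 32.5%.
6427.06.45 has an FTA preferential rate, but origin Lorena is not Velania; base rate stands.
Additional duty on 6427.06.45 from Lorena: +15.8%. Applied ad valorem rate: 32.5% + 15.8% = 48.3%.
Duty = $539,210.40 × 48.3% = $260,438.62.
Line 4 (1800.63.65, Mereth, 2,493 units, $341,715.51):
Base rate for 1800.63.65 is 31.5%.
1800.63.65 has an FTA preferential rate, but origin Mereth is not Velania; base rate stands.
Duty = $341,715.51 × 31.5% = $107,640.39.
Total = $1,337.90 + $0.00 + $260,438.62 + $107,640.39 = $369,416.91.

$369,416.91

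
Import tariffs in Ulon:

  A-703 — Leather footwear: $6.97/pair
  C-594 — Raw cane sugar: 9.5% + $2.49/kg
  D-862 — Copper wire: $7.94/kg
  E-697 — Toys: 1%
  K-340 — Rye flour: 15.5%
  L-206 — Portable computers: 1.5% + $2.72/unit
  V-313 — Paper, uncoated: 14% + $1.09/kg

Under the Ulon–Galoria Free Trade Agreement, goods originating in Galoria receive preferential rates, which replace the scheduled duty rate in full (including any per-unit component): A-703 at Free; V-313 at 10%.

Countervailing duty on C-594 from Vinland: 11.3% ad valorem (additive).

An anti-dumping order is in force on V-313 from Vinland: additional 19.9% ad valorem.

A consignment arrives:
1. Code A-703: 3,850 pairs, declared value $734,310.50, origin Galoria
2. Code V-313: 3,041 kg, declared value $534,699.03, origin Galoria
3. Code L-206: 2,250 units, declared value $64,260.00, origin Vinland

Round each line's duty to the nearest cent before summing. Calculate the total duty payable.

Line 1 (A-703, Galoria, 3,850 pairs, $734,310.50):
Base rate for A-703 is $6.97/pair.
Origin Galoria qualifies under the Ulon–Galoria agreement and A-703 is covered: preferential rate Free applies instead.
Duty = $734,310.50 × 0% = $0.00.
Line 2 (V-313, Galoria, 3,041 kg, $534,699.03):
Base rate for V-313 is 14% + $1.09/kg.
Origin Galoria qualifies under the Ulon–Galoria agreement and V-313 is covered: preferential rate 10% applies instead.
The additional-duty order on V-313 targets Vinland, not Galoria; it does not apply.
Duty = $534,699.03 × 10% = $53,469.90.
Line 3 (L-206, Vinland, 2,250 units, $64,260.00):
Base rate for L-206 is 1.5% + $2.72/unit.
Duty = $64,260.00 × 1.5% + 2,250 × $2.72 = $7,083.90.
Total = $0.00 + $53,469.90 + $7,083.90 = $60,553.80.

$60,553.80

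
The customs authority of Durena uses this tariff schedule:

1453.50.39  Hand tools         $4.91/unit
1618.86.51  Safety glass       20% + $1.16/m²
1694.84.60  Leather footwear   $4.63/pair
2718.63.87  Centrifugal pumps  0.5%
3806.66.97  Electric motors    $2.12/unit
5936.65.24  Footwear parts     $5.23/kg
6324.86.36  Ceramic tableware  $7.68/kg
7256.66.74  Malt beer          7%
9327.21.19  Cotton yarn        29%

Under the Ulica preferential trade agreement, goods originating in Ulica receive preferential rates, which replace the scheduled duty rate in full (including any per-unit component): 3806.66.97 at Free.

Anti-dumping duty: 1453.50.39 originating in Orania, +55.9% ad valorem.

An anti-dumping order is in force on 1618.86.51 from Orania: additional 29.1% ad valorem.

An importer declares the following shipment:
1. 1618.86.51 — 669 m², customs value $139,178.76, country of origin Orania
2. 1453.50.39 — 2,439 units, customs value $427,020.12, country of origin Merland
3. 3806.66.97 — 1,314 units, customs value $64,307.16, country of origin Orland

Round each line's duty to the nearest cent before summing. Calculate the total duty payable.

$83,873.98

Line 1 (1618.86.51, Orania, 669 m², $139,178.76):
Base rate for 1618.86.51 is 20% + $1.16/m².
Additional duty on 1618.86.51 from Orania: +29.1%. Applied ad valorem rate: 20% + 29.1% = 49.1%.
Duty = $139,178.76 × 49.1% + 669 × $1.16 = $69,112.81.
Line 2 (1453.50.39, Merland, 2,439 units, $427,020.12):
Base rate for 1453.50.39 is $4.91/unit.
The additional-duty order on 1453.50.39 targets Orania, not Merland; it does not apply.
Duty = 2,439 × $4.91 = $11,975.49.
Line 3 (3806.66.97, Orland, 1,314 units, $64,307.16):
Base rate for 3806.66.97 is $2.12/unit.
3806.66.97 has an FTA preferential rate, but origin Orland is not Ulica; base rate stands.
Duty = 1,314 × $2.12 = $2,785.68.
Total = $69,112.81 + $11,975.49 + $2,785.68 = $83,873.98.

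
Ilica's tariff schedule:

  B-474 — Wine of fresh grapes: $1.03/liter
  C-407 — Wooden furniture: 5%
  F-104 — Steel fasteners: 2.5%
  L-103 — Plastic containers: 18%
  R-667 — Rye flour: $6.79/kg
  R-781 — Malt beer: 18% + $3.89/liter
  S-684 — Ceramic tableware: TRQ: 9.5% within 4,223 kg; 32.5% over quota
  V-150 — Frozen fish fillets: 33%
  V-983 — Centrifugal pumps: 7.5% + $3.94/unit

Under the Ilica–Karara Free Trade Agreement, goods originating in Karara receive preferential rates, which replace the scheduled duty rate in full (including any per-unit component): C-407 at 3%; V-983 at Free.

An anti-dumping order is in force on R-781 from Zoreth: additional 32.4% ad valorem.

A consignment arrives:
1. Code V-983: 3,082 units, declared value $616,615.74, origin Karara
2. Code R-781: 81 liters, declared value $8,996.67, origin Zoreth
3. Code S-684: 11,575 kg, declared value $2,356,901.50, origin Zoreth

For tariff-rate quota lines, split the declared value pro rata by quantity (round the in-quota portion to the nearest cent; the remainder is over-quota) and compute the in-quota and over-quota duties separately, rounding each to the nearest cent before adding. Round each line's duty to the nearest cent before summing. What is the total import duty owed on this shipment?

$573,068.33

Line 1 (V-983, Karara, 3,082 units, $616,615.74):
Base rate for V-983 is 7.5% + $3.94/unit.
Origin Karara qualifies under the Ilica–Karara agreement and V-983 is covered: preferential rate Free applies instead.
Duty = $616,615.74 × 0% = $0.00.
Line 2 (R-781, Zoreth, 81 liters, $8,996.67):
Base rate for R-781 is 18% + $3.89/liter.
Additional duty on R-781 from Zoreth: +32.4%. Applied ad valorem rate: 18% + 32.4% = 50.4%.
Duty = $8,996.67 × 50.4% + 81 × $3.89 = $4,849.41.
Line 3 (S-684, Zoreth, 11,575 kg, $2,356,901.50):
Code S-684 is under a tariff-rate quota (threshold 4,223 kg). In-quota: 4,223 kg at 9.5%; over-quota: 7,352 kg at 32.5%.
Pro-rata value split: in-quota = $2,356,901.50 × 4,223/11,575 = $859,887.26; over-quota = $2,356,901.50 − $859,887.26 = $1,497,014.24.
In-quota duty = $859,887.26 × 9.5% = $81,689.29. Over-quota duty = $1,497,014.24 × 32.5% = $486,529.63.
Line duty = $81,689.29 + $486,529.63 = $568,218.92.
Total = $0.00 + $4,849.41 + $568,218.92 = $573,068.33.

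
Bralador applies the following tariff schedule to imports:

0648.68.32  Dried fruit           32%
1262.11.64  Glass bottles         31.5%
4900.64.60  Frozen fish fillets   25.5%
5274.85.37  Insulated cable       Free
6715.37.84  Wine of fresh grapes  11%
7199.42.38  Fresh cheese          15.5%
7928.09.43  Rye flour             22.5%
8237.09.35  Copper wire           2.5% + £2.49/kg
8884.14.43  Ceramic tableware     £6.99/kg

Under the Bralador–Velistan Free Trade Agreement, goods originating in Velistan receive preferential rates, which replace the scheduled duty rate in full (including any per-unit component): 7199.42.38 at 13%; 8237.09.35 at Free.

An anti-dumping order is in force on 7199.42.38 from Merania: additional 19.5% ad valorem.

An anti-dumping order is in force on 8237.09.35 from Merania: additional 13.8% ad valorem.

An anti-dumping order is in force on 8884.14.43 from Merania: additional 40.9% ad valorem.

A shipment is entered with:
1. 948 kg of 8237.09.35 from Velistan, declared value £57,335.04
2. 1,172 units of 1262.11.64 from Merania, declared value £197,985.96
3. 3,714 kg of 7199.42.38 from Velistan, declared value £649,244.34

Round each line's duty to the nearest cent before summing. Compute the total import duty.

Line 1 (8237.09.35, Velistan, 948 kg, £57,335.04):
Base rate for 8237.09.35 is 2.5% + £2.49/kg.
Origin Velistan qualifies under the Bralador–Velistan agreement and 8237.09.35 is covered: preferential rate Free applies instead.
The additional-duty order on 8237.09.35 targets Merania, not Velistan; it does not apply.
Duty = £57,335.04 × 0% = £0.00.
Line 2 (1262.11.64, Merania, 1,172 units, £197,985.96):
Base rate for 1262.11.64 is 31.5%.
Duty = £197,985.96 × 31.5% = £62,365.58.
Line 3 (7199.42.38, Velistan, 3,714 kg, £649,244.34):
Base rate for 7199.42.38 is 15.5%.
Origin Velistan qualifies under the Bralador–Velistan agreement and 7199.42.38 is covered: preferential rate 13% applies instead.
The additional-duty order on 7199.42.38 targets Merania, not Velistan; it does not apply.
Duty = £649,244.34 × 13% = £84,401.76.
Total = £0.00 + £62,365.58 + £84,401.76 = £146,767.34.

£146,767.34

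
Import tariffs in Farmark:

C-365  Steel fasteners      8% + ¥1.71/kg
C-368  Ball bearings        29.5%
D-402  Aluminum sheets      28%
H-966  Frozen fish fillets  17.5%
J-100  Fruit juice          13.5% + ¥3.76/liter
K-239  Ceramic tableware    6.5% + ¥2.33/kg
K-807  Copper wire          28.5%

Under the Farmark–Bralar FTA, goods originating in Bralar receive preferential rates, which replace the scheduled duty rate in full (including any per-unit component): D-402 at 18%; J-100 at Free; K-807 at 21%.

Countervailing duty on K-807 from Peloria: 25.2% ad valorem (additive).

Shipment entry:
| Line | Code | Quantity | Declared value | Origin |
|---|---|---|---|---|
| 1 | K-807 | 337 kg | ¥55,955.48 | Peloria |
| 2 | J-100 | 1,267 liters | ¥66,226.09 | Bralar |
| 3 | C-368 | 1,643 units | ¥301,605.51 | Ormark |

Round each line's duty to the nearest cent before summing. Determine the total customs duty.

Line 1 (K-807, Peloria, 337 kg, ¥55,955.48):
Base rate for K-807 is 28.5%.
K-807 has an FTA preferential rate, but origin Peloria is not Bralar; base rate stands.
Additional duty on K-807 from Peloria: +25.2%. Applied ad valorem rate: 28.5% + 25.2% = 53.7%.
Duty = ¥55,955.48 × 53.7% = ¥30,048.09.
Line 2 (J-100, Bralar, 1,267 liters, ¥66,226.09):
Base rate for J-100 is 13.5% + ¥3.76/liter.
Origin Bralar qualifies under the Farmark–Bralar agreement and J-100 is covered: preferential rate Free applies instead.
Duty = ¥66,226.09 × 0% = ¥0.00.
Line 3 (C-368, Ormark, 1,643 units, ¥301,605.51):
Base rate for C-368 is 29.5%.
Duty = ¥301,605.51 × 29.5% = ¥88,973.63.
Total = ¥30,048.09 + ¥0.00 + ¥88,973.63 = ¥119,021.72.

¥119,021.72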